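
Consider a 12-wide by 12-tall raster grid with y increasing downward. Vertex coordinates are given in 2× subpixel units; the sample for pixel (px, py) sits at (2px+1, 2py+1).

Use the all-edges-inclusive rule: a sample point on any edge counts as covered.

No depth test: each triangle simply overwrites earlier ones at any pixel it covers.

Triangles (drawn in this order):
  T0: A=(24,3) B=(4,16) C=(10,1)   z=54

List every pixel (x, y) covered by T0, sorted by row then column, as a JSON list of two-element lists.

T0:
  2·area = 222
  edge (24, 3)→(4, 16): d=(-20,13) inclusive
  edge (4, 16)→(10, 1): d=(6,-15) inclusive
  edge (10, 1)→(24, 3): d=(14,2) inclusive
    (5,1)@(11, 3): e=[169,27,26] → #
    (6,1)@(13, 3): e=[143,57,22] → #
    (7,1)@(15, 3): e=[117,87,18] → #
    (8,1)@(17, 3): e=[91,117,14] → #
    (9,1)@(19, 3): e=[65,147,10] → #
    (10,1)@(21, 3): e=[39,177,6] → #
    (11,1)@(23, 3): e=[13,207,2] → #
    (4,2)@(9, 5): e=[155,9,58] → #
    (10,2)@(21, 5): e=[-1,189,34] → ·
    (11,2)@(23, 5): e=[-27,219,30] → ·
    (4,3)@(9, 7): e=[115,21,86] → #
    (9,3)@(19, 7): e=[-15,171,66] → ·
  covered (27 px):
    · · · · · · · · · · · ·
    · · · · · # # # # # # #
    · · · · # # # # # # · ·
    · · · · # # # # # · · ·
    · · · # # # # · · · · ·
    · · · # # # · · · · · ·
    · · · # · · · · · · · ·
    · · # · · · · · · · · ·
    · · · · · · · · · · · ·
    · · · · · · · · · · · ·
    · · · · · · · · · · · ·
    · · · · · · · · · · · ·

Result: [[5,1],[6,1],[7,1],[8,1],[9,1],[10,1],[11,1],[4,2],[5,2],[6,2],[7,2],[8,2],[9,2],[4,3],[5,3],[6,3],[7,3],[8,3],[3,4],[4,4],[5,4],[6,4],[3,5],[4,5],[5,5],[3,6],[2,7]]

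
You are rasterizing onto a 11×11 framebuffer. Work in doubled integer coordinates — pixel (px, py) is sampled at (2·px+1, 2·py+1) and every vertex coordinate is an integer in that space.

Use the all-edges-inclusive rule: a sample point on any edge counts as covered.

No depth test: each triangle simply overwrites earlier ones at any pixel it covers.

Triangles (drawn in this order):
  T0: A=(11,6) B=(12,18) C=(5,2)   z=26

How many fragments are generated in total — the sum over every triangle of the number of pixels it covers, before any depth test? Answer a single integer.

T0:
  2·area = 68
  edge (11, 6)→(12, 18): d=(1,12) inclusive
  edge (12, 18)→(5, 2): d=(-7,-16) inclusive
  edge (5, 2)→(11, 6): d=(6,4) inclusive
    (3,2)@(7, 5): e=[47,11,10] → X
    (4,2)@(9, 5): e=[23,43,2] → X
    (5,2)@(11, 5): e=[-1,75,-6] → .
    (3,3)@(7, 7): e=[49,-3,22] → .
    (4,3)@(9, 7): e=[25,29,14] → X
    (5,3)@(11, 7): e=[1,61,6] → X
    (6,3)@(13, 7): e=[-23,93,-2] → .
    (4,4)@(9, 9): e=[27,15,26] → X
    (6,4)@(13, 9): e=[-21,79,10] → .
    (4,5)@(9, 11): e=[29,1,38] → X
    (6,5)@(13, 11): e=[-19,65,22] → .
    (4,6)@(9, 13): e=[31,-13,50] → .
  covered (10 px):
    . . . . . . . . . . .
    . . . . . . . . . . .
    . . . X X . . . . . .
    . . . . X X . . . . .
    . . . . X X . . . . .
    . . . . X X . . . . .
    . . . . . X . . . . .
    . . . . . X . . . . .
    . . . . . . . . . . .
    . . . . . . . . . . .
    . . . . . . . . . . .

Result: 10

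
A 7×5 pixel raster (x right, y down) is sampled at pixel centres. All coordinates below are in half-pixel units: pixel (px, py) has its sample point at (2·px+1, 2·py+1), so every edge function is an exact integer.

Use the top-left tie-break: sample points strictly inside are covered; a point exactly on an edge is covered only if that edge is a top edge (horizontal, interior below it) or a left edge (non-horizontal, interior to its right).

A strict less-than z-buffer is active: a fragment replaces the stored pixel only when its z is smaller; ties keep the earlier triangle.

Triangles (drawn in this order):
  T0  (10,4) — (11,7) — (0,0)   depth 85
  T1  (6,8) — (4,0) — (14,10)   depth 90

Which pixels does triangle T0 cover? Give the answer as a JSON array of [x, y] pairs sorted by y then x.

T0:
  2·area = 26
  edge (10, 4)→(11, 7): d=(1,3) right/bottom  bias=-1
  edge (11, 7)→(0, 0): d=(-11,-7) top-left  bias=+0
  edge (0, 0)→(10, 4): d=(10,4) right/bottom  bias=-1
    (4,0)@(9, 1): e=[0,52,-26] → ·  [on edge]
    (2,1)@(5, 3): e=[14,2,10] → █
    (3,1)@(7, 3): e=[8,16,2] → █
    (4,1)@(9, 3): e=[2,30,-6] → ·
    (2,2)@(5, 5): e=[16,-20,30] → ·
    (3,2)@(7, 5): e=[10,-6,22] → ·
    (4,2)@(9, 5): e=[4,8,14] → █
    (5,2)@(11, 5): e=[-2,22,6] → ·
    (4,3)@(9, 7): e=[6,-14,34] → ·
    (5,3)@(11, 7): e=[0,0,26] → ·  [on edge]
  covered (3 px):
    · · · · · · ·
    · · █ █ · · ·
    · · · · █ · ·
    · · · · · · ·
    · · · · · · ·
T1:
  2·area = 60
  edge (6, 8)→(4, 0): d=(-2,-8) top-left  bias=+0
  edge (4, 0)→(14, 10): d=(10,10) right/bottom  bias=-1
  edge (14, 10)→(6, 8): d=(-8,-2) top-left  bias=+0
    (2,0)@(5, 1): e=[6,0,54] → ·  [on edge]
    (2,1)@(5, 3): e=[2,20,38] → █
    (3,1)@(7, 3): e=[18,0,42] → ·  [on edge]
    (2,2)@(5, 5): e=[-2,40,22] → ·
    (3,2)@(7, 5): e=[14,20,26] → █
    (4,2)@(9, 5): e=[30,0,30] → ·  [on edge]
    (3,3)@(7, 7): e=[10,40,10] → █
    (4,3)@(9, 7): e=[26,20,14] → █
    (5,3)@(11, 7): e=[42,0,18] → ·  [on edge]
    (3,4)@(7, 9): e=[6,60,-6] → ·
    (4,4)@(9, 9): e=[22,40,-2] → ·
    (5,4)@(11, 9): e=[38,20,2] → █
    (6,4)@(13, 9): e=[54,0,6] → ·  [on edge]
  covered (5 px):
    · · · · · · ·
    · · █ · · · ·
    · · · █ · · ·
    · · · █ █ · ·
    · · · · · █ ·

Result: [[2,1],[3,1],[4,2]]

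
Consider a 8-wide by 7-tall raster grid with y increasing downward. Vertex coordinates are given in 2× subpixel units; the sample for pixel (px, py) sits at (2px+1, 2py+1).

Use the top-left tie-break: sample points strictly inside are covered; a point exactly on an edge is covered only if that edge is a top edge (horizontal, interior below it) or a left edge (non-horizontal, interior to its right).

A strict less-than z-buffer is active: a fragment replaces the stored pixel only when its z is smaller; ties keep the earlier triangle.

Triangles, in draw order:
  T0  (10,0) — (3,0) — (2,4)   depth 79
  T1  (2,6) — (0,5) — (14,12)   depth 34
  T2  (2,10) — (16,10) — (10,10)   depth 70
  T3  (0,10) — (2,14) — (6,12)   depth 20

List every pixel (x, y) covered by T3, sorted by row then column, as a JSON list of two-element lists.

T0:
  2·area = 28  (B↔C swapped to make it positive)
  edge (10, 0)→(2, 4): d=(-8,4) right/bottom  bias=-1
  edge (2, 4)→(3, 0): d=(1,-4) top-left  bias=+0
  edge (3, 0)→(10, 0): d=(7,0) top-left  bias=+0
    (1,0)@(3, 1): e=[20,1,7] → █
    (2,0)@(5, 1): e=[12,9,7] → █
    (3,0)@(7, 1): e=[4,17,7] → █
    (4,0)@(9, 1): e=[-4,25,7] → ·
    (1,1)@(3, 3): e=[4,3,21] → █
    (2,1)@(5, 3): e=[-4,11,21] → ·
    (3,1)@(7, 3): e=[-12,19,21] → ·
    (1,2)@(3, 5): e=[-12,5,35] → ·
  covered (4 px):
    · █ █ █ · · · ·
    · █ · · · · · ·
    · · · · · · · ·
    · · · · · · · ·
    · · · · · · · ·
    · · · · · · · ·
    · · · · · · · ·
T1:
  degenerate (2·area = 0) — covers nothing
T2:
  degenerate (2·area = 0) — covers nothing
T3:
  2·area = 20  (B↔C swapped to make it positive)
  edge (0, 10)→(6, 12): d=(6,2) right/bottom  bias=-1
  edge (6, 12)→(2, 14): d=(-4,2) right/bottom  bias=-1
  edge (2, 14)→(0, 10): d=(-2,-4) top-left  bias=+0
    (0,5)@(1, 11): e=[4,14,2] → █
    (1,5)@(3, 11): e=[0,10,10] → ·  [on edge]
    (0,6)@(1, 13): e=[16,6,-2] → ·
    (1,6)@(3, 13): e=[12,2,6] → █
    (2,6)@(5, 13): e=[8,-2,14] → ·
    (4,6)@(9, 13): e=[0,-10,30] → ·  [on edge]
  covered (2 px):
    · · · · · · · ·
    · · · · · · · ·
    · · · · · · · ·
    · · · · · · · ·
    · · · · · · · ·
    █ · · · · · · ·
    · █ · · · · · ·

Answer: [[0,5],[1,6]]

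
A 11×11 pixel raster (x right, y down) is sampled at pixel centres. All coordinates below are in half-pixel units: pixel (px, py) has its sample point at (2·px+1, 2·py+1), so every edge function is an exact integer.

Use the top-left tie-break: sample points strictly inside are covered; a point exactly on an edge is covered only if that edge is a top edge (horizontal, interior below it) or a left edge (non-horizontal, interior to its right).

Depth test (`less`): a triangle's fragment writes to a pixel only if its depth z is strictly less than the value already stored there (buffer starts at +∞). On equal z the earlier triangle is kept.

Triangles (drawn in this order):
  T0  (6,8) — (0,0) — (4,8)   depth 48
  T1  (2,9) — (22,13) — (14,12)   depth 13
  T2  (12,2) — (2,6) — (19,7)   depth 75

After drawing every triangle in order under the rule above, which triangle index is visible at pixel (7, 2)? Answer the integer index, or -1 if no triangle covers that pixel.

T0:
  2·area = 16  (B↔C swapped to make it positive)
  edge (6, 8)→(4, 8): d=(-2,0) right/bottom  bias=-1
  edge (4, 8)→(0, 0): d=(-4,-8) top-left  bias=+0
  edge (0, 0)→(6, 8): d=(6,8) right/bottom  bias=-1
    (1,2)@(3, 5): e=[6,4,6] → X
    (2,2)@(5, 5): e=[6,20,-10] → .
    (1,3)@(3, 7): e=[2,-4,18] → .
    (2,3)@(5, 7): e=[2,12,2] → X
    (3,3)@(7, 7): e=[2,28,-14] → .
    (2,4)@(5, 9): e=[-2,4,14] → .
  covered (2 px):
    . . . . . . . . . . .
    . . . . . . . . . . .
    . X . . . . . . . . .
    . . X . . . . . . . .
    . . . . . . . . . . .
    . . . . . . . . . . .
    . . . . . . . . . . .
    . . . . . . . . . . .
    . . . . . . . . . . .
    . . . . . . . . . . .
    . . . . . . . . . . .
T1:
  2·area = 12
  edge (2, 9)→(22, 13): d=(20,4) right/bottom  bias=-1
  edge (22, 13)→(14, 12): d=(-8,-1) top-left  bias=+0
  edge (14, 12)→(2, 9): d=(-12,-3) top-left  bias=+0
    (5,5)@(11, 11): e=[4,5,3] → X
    (6,5)@(13, 11): e=[-4,7,9] → .
    (5,6)@(11, 13): e=[44,-11,-21] → .
  covered (1 px):
    . . . . . . . . . . .
    . . . . . . . . . . .
    . . . . . . . . . . .
    . . . . . . . . . . .
    . . . . . . . . . . .
    . . . . . X . . . . .
    . . . . . . . . . . .
    . . . . . . . . . . .
    . . . . . . . . . . .
    . . . . . . . . . . .
    . . . . . . . . . . .
T2:
  2·area = 78  (B↔C swapped to make it positive)
  edge (12, 2)→(19, 7): d=(7,5) right/bottom  bias=-1
  edge (19, 7)→(2, 6): d=(-17,-1) top-left  bias=+0
  edge (2, 6)→(12, 2): d=(10,-4) top-left  bias=+0
    (5,1)@(11, 3): e=[12,60,6] → X
    (6,1)@(13, 3): e=[2,62,14] → X
    (7,1)@(15, 3): e=[-8,64,22] → .
    (2,2)@(5, 5): e=[56,20,2] → X
    (3,2)@(7, 5): e=[46,22,10] → X
    (4,2)@(9, 5): e=[36,24,18] → X
    (7,2)@(15, 5): e=[6,30,42] → X
    (8,2)@(17, 5): e=[-4,32,50] → .
    (2,3)@(5, 7): e=[70,-14,22] → .
    (3,3)@(7, 7): e=[60,-12,30] → .
    (4,3)@(9, 7): e=[50,-10,38] → .
    (5,3)@(11, 7): e=[40,-8,46] → .
    (9,3)@(19, 7): e=[0,0,78] → .  [on edge]
  covered (8 px):
    . . . . . . . . . . .
    . . . . . X X . . . .
    . . X X X X X X . . .
    . . . . . . . . . . .
    . . . . . . . . . . .
    . . . . . . . . . . .
    . . . . . . . . . . .
    . . . . . . . . . . .
    . . . . . . . . . . .
    . . . . . . . . . . .
    . . . . . . . . . . .

Z-buffer (winner per pixel, '.' = empty):
  . . . . . . . . . . .
  . . . . . 2 2 . . . .
  . 0 2 2 2 2 2 2 . . .
  . . 0 . . . . . . . .
  . . . . . . . . . . .
  . . . . . 1 . . . . .
  . . . . . . . . . . .
  . . . . . . . . . . .
  . . . . . . . . . . .
  . . . . . . . . . . .
  . . . . . . . . . . .

Result: 2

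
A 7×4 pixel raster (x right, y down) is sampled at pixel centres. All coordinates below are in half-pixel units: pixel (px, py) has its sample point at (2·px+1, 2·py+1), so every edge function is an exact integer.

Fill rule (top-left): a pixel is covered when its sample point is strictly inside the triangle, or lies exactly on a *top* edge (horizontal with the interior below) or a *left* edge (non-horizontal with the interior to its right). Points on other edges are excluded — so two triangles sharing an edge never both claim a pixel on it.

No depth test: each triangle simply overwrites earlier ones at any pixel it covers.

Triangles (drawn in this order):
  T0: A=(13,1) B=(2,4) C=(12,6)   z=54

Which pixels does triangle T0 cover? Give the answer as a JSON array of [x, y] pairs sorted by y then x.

T0:
  2·area = 52  (B↔C swapped to make it positive)
  edge (13, 1)→(12, 6): d=(-1,5) right/bottom  bias=-1
  edge (12, 6)→(2, 4): d=(-10,-2) top-left  bias=+0
  edge (2, 4)→(13, 1): d=(11,-3) top-left  bias=+0
    (6,0)@(13, 1): e=[0,52,0] → ·  [on edge]
    (3,1)@(7, 3): e=[28,20,4] → █
    (4,1)@(9, 3): e=[18,24,10] → █
    (5,1)@(11, 3): e=[8,28,16] → █
    (6,1)@(13, 3): e=[-2,32,22] → ·
    (3,2)@(7, 5): e=[26,0,26] → █  [on edge]
    (6,2)@(13, 5): e=[-4,12,44] → ·
    (3,3)@(7, 7): e=[24,-20,48] → ·
    (4,3)@(9, 7): e=[14,-16,54] → ·
    (5,3)@(11, 7): e=[4,-12,60] → ·
  covered (6 px):
    · · · · · · ·
    · · · █ █ █ ·
    · · · █ █ █ ·
    · · · · · · ·

Answer: [[3,1],[4,1],[5,1],[3,2],[4,2],[5,2]]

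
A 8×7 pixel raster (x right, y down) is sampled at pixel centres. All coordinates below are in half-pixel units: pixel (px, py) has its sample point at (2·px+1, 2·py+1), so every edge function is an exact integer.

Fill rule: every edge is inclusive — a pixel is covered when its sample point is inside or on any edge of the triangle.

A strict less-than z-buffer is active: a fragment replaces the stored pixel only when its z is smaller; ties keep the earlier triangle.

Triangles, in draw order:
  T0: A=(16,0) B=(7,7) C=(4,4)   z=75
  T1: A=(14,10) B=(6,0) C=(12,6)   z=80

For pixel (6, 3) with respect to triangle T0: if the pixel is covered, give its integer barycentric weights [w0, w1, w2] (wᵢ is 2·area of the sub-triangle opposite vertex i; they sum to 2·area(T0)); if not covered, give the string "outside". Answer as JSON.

T0:
  2·area = 48
  edge (16, 0)→(7, 7): d=(-9,7) inclusive
  edge (7, 7)→(4, 4): d=(-3,-3) inclusive
  edge (4, 4)→(16, 0): d=(12,-4) inclusive
    (0,0)@(1, 1): e=[96,0,-48] → .  [on edge]
    (6,0)@(13, 1): e=[12,36,0] → X  [on edge]
    (7,0)@(15, 1): e=[-2,42,8] → .
    (1,1)@(3, 3): e=[64,0,-16] → .  [on edge]
    (3,1)@(7, 3): e=[36,12,0] → X  [on edge]
    (4,1)@(9, 3): e=[22,18,8] → X
    (5,1)@(11, 3): e=[8,24,16] → X
    (6,1)@(13, 3): e=[-6,30,24] → .
    (0,2)@(1, 5): e=[60,-12,0] → .  [on edge]
    (2,2)@(5, 5): e=[32,0,16] → X  [on edge]
    (5,2)@(11, 5): e=[-10,18,40] → .
    (2,3)@(5, 7): e=[14,-6,40] → .
    (3,3)@(7, 7): e=[0,0,48] → X  [on edge]
    (4,4)@(9, 9): e=[-32,0,80] → .  [on edge]
    (5,5)@(11, 11): e=[-64,0,112] → .  [on edge]
    (6,6)@(13, 13): e=[-96,0,144] → .  [on edge]
  covered (8 px):
    . . . . . . X .
    . . . X X X . .
    . . X X X . . .
    . . . X . . . .
    . . . . . . . .
    . . . . . . . .
    . . . . . . . .
T1:
  2·area = 12
  edge (14, 10)→(6, 0): d=(-8,-10) inclusive
  edge (6, 0)→(12, 6): d=(6,6) inclusive
  edge (12, 6)→(14, 10): d=(2,4) inclusive
    (3,0)@(7, 1): e=[2,0,10] → X  [on edge]
    (4,0)@(9, 1): e=[22,-12,2] → .
    (3,1)@(7, 3): e=[-14,12,14] → .
    (4,1)@(9, 3): e=[6,0,6] → X  [on edge]
    (5,1)@(11, 3): e=[26,-12,-2] → .
    (4,2)@(9, 5): e=[-10,12,10] → .
    (5,2)@(11, 5): e=[10,0,2] → X  [on edge]
    (6,2)@(13, 5): e=[30,-12,-6] → .
    (5,3)@(11, 7): e=[-6,12,6] → .
    (6,3)@(13, 7): e=[14,0,-2] → .  [on edge]
    (7,4)@(15, 9): e=[18,0,-6] → .  [on edge]
  covered (3 px):
    . . . X . . . .
    . . . . X . . .
    . . . . . X . .
    . . . . . . . .
    . . . . . . . .
    . . . . . . . .
    . . . . . . . .

Answer: "outside"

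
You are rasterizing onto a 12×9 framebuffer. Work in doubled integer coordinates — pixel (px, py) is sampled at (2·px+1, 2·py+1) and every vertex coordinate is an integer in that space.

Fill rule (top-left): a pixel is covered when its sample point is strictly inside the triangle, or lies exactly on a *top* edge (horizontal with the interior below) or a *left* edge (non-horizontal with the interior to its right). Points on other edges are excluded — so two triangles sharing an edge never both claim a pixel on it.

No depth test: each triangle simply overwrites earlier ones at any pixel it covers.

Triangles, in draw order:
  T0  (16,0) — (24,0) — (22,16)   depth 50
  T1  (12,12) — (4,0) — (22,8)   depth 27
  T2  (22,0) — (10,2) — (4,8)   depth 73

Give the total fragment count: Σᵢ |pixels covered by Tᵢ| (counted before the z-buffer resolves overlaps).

T0:
  2·area = 128
  edge (16, 0)→(24, 0): d=(8,0) top-left  bias=+0
  edge (24, 0)→(22, 16): d=(-2,16) right/bottom  bias=-1
  edge (22, 16)→(16, 0): d=(-6,-16) top-left  bias=+0
    (8,0)@(17, 1): e=[8,110,10] → █
    (9,0)@(19, 1): e=[8,78,42] → █
    (10,0)@(21, 1): e=[8,46,74] → █
    (11,0)@(23, 1): e=[8,14,106] → █
    (8,1)@(17, 3): e=[24,106,-2] → ·
    (9,1)@(19, 3): e=[24,74,30] → █
    (9,2)@(19, 5): e=[40,70,18] → █
    (9,3)@(19, 7): e=[56,66,6] → █
    (9,4)@(19, 9): e=[72,62,-6] → ·
    (10,4)@(21, 9): e=[72,30,26] → █
    (11,4)@(23, 9): e=[72,-2,58] → ·
    (10,5)@(21, 11): e=[88,26,14] → █
  covered (16 px):
    · · · · · · · · █ █ █ █
    · · · · · · · · · █ █ █
    · · · · · · · · · █ █ █
    · · · · · · · · · █ █ █
    · · · · · · · · · · █ ·
    · · · · · · · · · · █ ·
    · · · · · · · · · · █ ·
    · · · · · · · · · · · ·
    · · · · · · · · · · · ·
T1:
  2·area = 152
  edge (12, 12)→(4, 0): d=(-8,-12) top-left  bias=+0
  edge (4, 0)→(22, 8): d=(18,8) right/bottom  bias=-1
  edge (22, 8)→(12, 12): d=(-10,4) right/bottom  bias=-1
    (2,0)@(5, 1): e=[4,10,138] → █
    (3,0)@(7, 1): e=[28,-6,130] → ·
    (2,1)@(5, 3): e=[-12,46,118] → ·
    (3,1)@(7, 3): e=[12,30,110] → █
    (4,1)@(9, 3): e=[36,14,102] → █
    (5,1)@(11, 3): e=[60,-2,94] → ·
    (3,2)@(7, 5): e=[-4,66,90] → ·
    (4,2)@(9, 5): e=[20,50,82] → █
    (5,2)@(11, 5): e=[44,34,74] → █
    (6,2)@(13, 5): e=[68,18,66] → █
    (7,2)@(15, 5): e=[92,2,58] → █
    (8,2)@(17, 5): e=[116,-14,50] → ·
  covered (19 px):
    · · █ · · · · · · · · ·
    · · · █ █ · · · · · · ·
    · · · · █ █ █ █ · · · ·
    · · · · █ █ █ █ █ █ · ·
    · · · · · █ █ █ █ █ · ·
    · · · · · · █ · · · · ·
    · · · · · · · · · · · ·
    · · · · · · · · · · · ·
    · · · · · · · · · · · ·
T2:
  2·area = 60  (B↔C swapped to make it positive)
  edge (22, 0)→(4, 8): d=(-18,8) right/bottom  bias=-1
  edge (4, 8)→(10, 2): d=(6,-6) top-left  bias=+0
  edge (10, 2)→(22, 0): d=(12,-2) top-left  bias=+0
    (5,0)@(11, 1): e=[70,0,-10] → ·  [on edge]
    (8,0)@(17, 1): e=[22,36,2] → █
    (9,0)@(19, 1): e=[6,48,6] → █
    (10,0)@(21, 1): e=[-10,60,10] → ·
    (4,1)@(9, 3): e=[50,0,10] → █  [on edge]
    (5,1)@(11, 3): e=[34,12,14] → █
    (6,1)@(13, 3): e=[18,24,18] → █
    (7,1)@(15, 3): e=[2,36,22] → █
    (8,1)@(17, 3): e=[-14,48,26] → ·
    (9,1)@(19, 3): e=[-30,60,30] → ·
    (3,2)@(7, 5): e=[30,0,30] → █  [on edge]
    (5,2)@(11, 5): e=[-2,24,38] → ·
    (2,3)@(5, 7): e=[10,0,50] → █  [on edge]
    (1,4)@(3, 9): e=[-10,0,70] → ·  [on edge]
    (0,5)@(1, 11): e=[-30,0,90] → ·  [on edge]
  covered (9 px):
    · · · · · · · · █ █ · ·
    · · · · █ █ █ █ · · · ·
    · · · █ █ · · · · · · ·
    · · █ · · · · · · · · ·
    · · · · · · · · · · · ·
    · · · · · · · · · · · ·
    · · · · · · · · · · · ·
    · · · · · · · · · · · ·
    · · · · · · · · · · · ·

Answer: 44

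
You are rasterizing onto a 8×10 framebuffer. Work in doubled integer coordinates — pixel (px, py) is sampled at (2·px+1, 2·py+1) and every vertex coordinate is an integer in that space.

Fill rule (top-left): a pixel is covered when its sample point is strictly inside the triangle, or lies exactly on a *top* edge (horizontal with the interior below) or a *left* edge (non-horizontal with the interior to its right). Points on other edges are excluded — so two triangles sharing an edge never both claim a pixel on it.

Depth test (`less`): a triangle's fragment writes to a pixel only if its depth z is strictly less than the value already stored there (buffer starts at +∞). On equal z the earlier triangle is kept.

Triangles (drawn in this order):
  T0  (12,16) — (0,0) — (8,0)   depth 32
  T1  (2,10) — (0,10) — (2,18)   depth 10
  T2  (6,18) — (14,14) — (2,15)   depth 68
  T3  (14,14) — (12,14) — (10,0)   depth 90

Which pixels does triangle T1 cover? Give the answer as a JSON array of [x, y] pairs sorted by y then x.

T0:
  2·area = 128
  edge (12, 16)→(0, 0): d=(-12,-16) top-left  bias=+0
  edge (0, 0)→(8, 0): d=(8,0) top-left  bias=+0
  edge (8, 0)→(12, 16): d=(4,16) right/bottom  bias=-1
    (0,0)@(1, 1): e=[4,8,116] → █
    (1,0)@(3, 1): e=[36,8,84] → █
    (2,0)@(5, 1): e=[68,8,52] → █
    (3,0)@(7, 1): e=[100,8,20] → █
    (4,0)@(9, 1): e=[132,8,-12] → ·
    (0,1)@(1, 3): e=[-20,24,124] → ·
    (1,1)@(3, 3): e=[12,24,92] → █
    (4,1)@(9, 3): e=[108,24,-4] → ·
    (1,2)@(3, 5): e=[-12,40,100] → ·
    (2,2)@(5, 5): e=[20,40,68] → █
    (4,2)@(9, 5): e=[84,40,4] → █
    (5,2)@(11, 5): e=[116,40,-28] → ·
  covered (16 px):
    █ █ █ █ · · · ·
    · █ █ █ · · · ·
    · · █ █ █ · · ·
    · · · █ █ · · ·
    · · · █ █ · · ·
    · · · · █ · · ·
    · · · · · █ · ·
    · · · · · · · ·
    · · · · · · · ·
    · · · · · · · ·
T1:
  2·area = 16  (B↔C swapped to make it positive)
  edge (2, 10)→(2, 18): d=(0,8) right/bottom  bias=-1
  edge (2, 18)→(0, 10): d=(-2,-8) top-left  bias=+0
  edge (0, 10)→(2, 10): d=(2,0) top-left  bias=+0
    (0,5)@(1, 11): e=[8,6,2] → █
    (1,5)@(3, 11): e=[-8,22,2] → ·
    (0,6)@(1, 13): e=[8,2,6] → █
    (1,6)@(3, 13): e=[-8,18,6] → ·
    (0,7)@(1, 15): e=[8,-2,10] → ·
  covered (2 px):
    · · · · · · · ·
    · · · · · · · ·
    · · · · · · · ·
    · · · · · · · ·
    · · · · · · · ·
    █ · · · · · · ·
    █ · · · · · · ·
    · · · · · · · ·
    · · · · · · · ·
    · · · · · · · ·
T2:
  2·area = 40  (B↔C swapped to make it positive)
  edge (6, 18)→(2, 15): d=(-4,-3) top-left  bias=+0
  edge (2, 15)→(14, 14): d=(12,-1) top-left  bias=+0
  edge (14, 14)→(6, 18): d=(-8,4) right/bottom  bias=-1
    (1,7)@(3, 15): e=[3,1,36] → █
    (2,7)@(5, 15): e=[9,3,28] → █
    (3,7)@(7, 15): e=[15,5,20] → █
    (4,7)@(9, 15): e=[21,7,12] → █
    (5,7)@(11, 15): e=[27,9,4] → █
    (6,7)@(13, 15): e=[33,11,-4] → ·
    (1,8)@(3, 17): e=[-5,25,20] → ·
    (2,8)@(5, 17): e=[1,27,12] → █
    (4,8)@(9, 17): e=[13,31,-4] → ·
    (5,8)@(11, 17): e=[19,33,-12] → ·
    (2,9)@(5, 19): e=[-7,51,-4] → ·
    (3,9)@(7, 19): e=[-1,53,-12] → ·
  covered (7 px):
    · · · · · · · ·
    · · · · · · · ·
    · · · · · · · ·
    · · · · · · · ·
    · · · · · · · ·
    · · · · · · · ·
    · · · · · · · ·
    · █ █ █ █ █ · ·
    · · █ █ · · · ·
    · · · · · · · ·
T3:
  2·area = 28
  edge (14, 14)→(12, 14): d=(-2,0) right/bottom  bias=-1
  edge (12, 14)→(10, 0): d=(-2,-14) top-left  bias=+0
  edge (10, 0)→(14, 14): d=(4,14) right/bottom  bias=-1
    (5,2)@(11, 5): e=[18,4,6] → █
    (6,2)@(13, 5): e=[18,32,-22] → ·
    (5,3)@(11, 7): e=[14,0,14] → █  [on edge]
    (6,3)@(13, 7): e=[14,28,-14] → ·
    (5,4)@(11, 9): e=[10,-4,22] → ·
    (6,5)@(13, 11): e=[6,20,2] → █
    (7,5)@(15, 11): e=[6,48,-26] → ·
    (6,6)@(13, 13): e=[2,16,10] → █
    (7,6)@(15, 13): e=[2,44,-18] → ·
    (6,7)@(13, 15): e=[-2,12,18] → ·
  covered (4 px):
    · · · · · · · ·
    · · · · · · · ·
    · · · · · █ · ·
    · · · · · █ · ·
    · · · · · · · ·
    · · · · · · █ ·
    · · · · · · █ ·
    · · · · · · · ·
    · · · · · · · ·
    · · · · · · · ·

Answer: [[0,5],[0,6]]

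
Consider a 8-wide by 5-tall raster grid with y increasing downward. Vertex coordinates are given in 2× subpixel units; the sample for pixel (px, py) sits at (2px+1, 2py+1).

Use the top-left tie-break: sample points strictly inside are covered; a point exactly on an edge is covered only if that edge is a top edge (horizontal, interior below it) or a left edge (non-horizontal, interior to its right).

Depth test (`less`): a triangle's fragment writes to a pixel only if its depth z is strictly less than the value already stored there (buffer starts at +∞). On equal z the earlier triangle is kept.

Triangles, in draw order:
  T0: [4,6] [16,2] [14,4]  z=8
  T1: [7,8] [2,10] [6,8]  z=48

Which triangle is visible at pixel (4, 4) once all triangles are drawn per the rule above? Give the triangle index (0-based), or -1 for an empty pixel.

T0:
  2·area = 16
  edge (4, 6)→(16, 2): d=(12,-4) top-left  bias=+0
  edge (16, 2)→(14, 4): d=(-2,2) right/bottom  bias=-1
  edge (14, 4)→(4, 6): d=(-10,2) right/bottom  bias=-1
    (6,1)@(13, 3): e=[0,4,12] → X  [on edge]
    (7,1)@(15, 3): e=[8,0,8] → .  [on edge]
    (3,2)@(7, 5): e=[0,12,4] → X  [on edge]
    (4,2)@(9, 5): e=[8,8,0] → .  [on edge]
    (6,2)@(13, 5): e=[24,0,-8] → .  [on edge]
    (0,3)@(1, 7): e=[0,20,-4] → .  [on edge]
    (3,3)@(7, 7): e=[24,8,-16] → .
    (5,3)@(11, 7): e=[40,0,-24] → .  [on edge]
    (4,4)@(9, 9): e=[56,0,-40] → .  [on edge]
  covered (2 px):
    . . . . . . . .
    . . . . . . X .
    . . . X . . . .
    . . . . . . . .
    . . . . . . . .
T1:
  2·area = 2
  edge (7, 8)→(2, 10): d=(-5,2) right/bottom  bias=-1
  edge (2, 10)→(6, 8): d=(4,-2) top-left  bias=+0
  edge (6, 8)→(7, 8): d=(1,0) top-left  bias=+0
  covered (0 px):
    . . . . . . . .
    . . . . . . . .
    . . . . . . . .
    . . . . . . . .
    . . . . . . . .

Z-buffer (winner per pixel, '.' = empty):
  . . . . . . . .
  . . . . . . 0 .
  . . . 0 . . . .
  . . . . . . . .
  . . . . . . . .

Result: -1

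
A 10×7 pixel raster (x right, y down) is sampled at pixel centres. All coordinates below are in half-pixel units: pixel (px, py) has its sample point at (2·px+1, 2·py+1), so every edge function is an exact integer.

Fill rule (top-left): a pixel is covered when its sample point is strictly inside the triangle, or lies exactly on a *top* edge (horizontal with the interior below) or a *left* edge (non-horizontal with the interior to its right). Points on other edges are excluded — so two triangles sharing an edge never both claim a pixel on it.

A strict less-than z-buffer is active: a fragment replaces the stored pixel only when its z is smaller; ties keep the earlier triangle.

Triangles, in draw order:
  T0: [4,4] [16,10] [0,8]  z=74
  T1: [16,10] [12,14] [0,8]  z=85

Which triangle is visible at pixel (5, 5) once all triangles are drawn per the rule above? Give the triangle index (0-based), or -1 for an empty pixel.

T0:
  2·area = 72
  edge (4, 4)→(16, 10): d=(12,6) right/bottom  bias=-1
  edge (16, 10)→(0, 8): d=(-16,-2) top-left  bias=+0
  edge (0, 8)→(4, 4): d=(4,-4) top-left  bias=+0
    (3,0)@(7, 1): e=[-54,126,0] → .  [on edge]
    (2,1)@(5, 3): e=[-18,90,0] → .  [on edge]
    (1,2)@(3, 5): e=[18,54,0] → X  [on edge]
    (2,2)@(5, 5): e=[6,58,8] → X
    (3,2)@(7, 5): e=[-6,62,16] → .
    (0,3)@(1, 7): e=[54,18,0] → X  [on edge]
    (3,3)@(7, 7): e=[18,30,24] → X
    (4,3)@(9, 7): e=[6,34,32] → X
    (5,3)@(11, 7): e=[-6,38,40] → .
    (0,4)@(1, 9): e=[78,-14,8] → .
    (1,4)@(3, 9): e=[66,-10,16] → .
    (2,4)@(5, 9): e=[54,-6,24] → .
  covered (10 px):
    . . . . . . . . . .
    . . . . . . . . . .
    . X X . . . . . . .
    X X X X X . . . . .
    . . . . X X X . . .
    . . . . . . . . . .
    . . . . . . . . . .
T1:
  2·area = 72
  edge (16, 10)→(12, 14): d=(-4,4) right/bottom  bias=-1
  edge (12, 14)→(0, 8): d=(-12,-6) top-left  bias=+0
  edge (0, 8)→(16, 10): d=(16,2) right/bottom  bias=-1
    (9,3)@(19, 7): e=[0,126,-54] → .  [on edge]
    (1,4)@(3, 9): e=[56,6,10] → X
    (2,4)@(5, 9): e=[48,18,6] → X
    (3,4)@(7, 9): e=[40,30,2] → X
    (4,4)@(9, 9): e=[32,42,-2] → .
    (8,4)@(17, 9): e=[0,90,-18] → .  [on edge]
    (1,5)@(3, 11): e=[48,-18,42] → .
    (2,5)@(5, 11): e=[40,-6,38] → .
    (3,5)@(7, 11): e=[32,6,34] → X
    (4,5)@(9, 11): e=[24,18,30] → X
    (5,5)@(11, 11): e=[16,30,26] → X
    (6,5)@(13, 11): e=[8,42,22] → X
    (7,5)@(15, 11): e=[0,54,18] → .  [on edge]
    (6,6)@(13, 13): e=[0,18,54] → .  [on edge]
  covered (8 px):
    . . . . . . . . . .
    . . . . . . . . . .
    . . . . . . . . . .
    . . . . . . . . . .
    . X X X . . . . . .
    . . . X X X X . . .
    . . . . . X . . . .

Z-buffer (winner per pixel, '.' = empty):
  . . . . . . . . . .
  . . . . . . . . . .
  . 0 0 . . . . . . .
  0 0 0 0 0 . . . . .
  . 1 1 1 0 0 0 . . .
  . . . 1 1 1 1 . . .
  . . . . . 1 . . . .

Answer: 1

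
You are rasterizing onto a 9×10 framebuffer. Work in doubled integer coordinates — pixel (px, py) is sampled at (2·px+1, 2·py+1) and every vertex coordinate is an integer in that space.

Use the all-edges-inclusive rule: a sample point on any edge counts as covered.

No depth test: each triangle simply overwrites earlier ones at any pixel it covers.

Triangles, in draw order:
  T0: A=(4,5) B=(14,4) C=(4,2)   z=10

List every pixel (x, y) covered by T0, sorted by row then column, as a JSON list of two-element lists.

T0:
  2·area = 30  (B↔C swapped to make it positive)
  edge (4, 5)→(4, 2): d=(0,-3) inclusive
  edge (4, 2)→(14, 4): d=(10,2) inclusive
  edge (14, 4)→(4, 5): d=(-10,1) inclusive
    (2,1)@(5, 3): e=[3,8,19] → █
    (3,1)@(7, 3): e=[9,4,17] → █
    (4,1)@(9, 3): e=[15,0,15] → █  [on edge]
    (5,1)@(11, 3): e=[21,-4,13] → ·
    (2,2)@(5, 5): e=[3,28,-1] → ·
    (3,2)@(7, 5): e=[9,24,-3] → ·
    (4,2)@(9, 5): e=[15,20,-5] → ·
  covered (3 px):
    · · · · · · · · ·
    · · █ █ █ · · · ·
    · · · · · · · · ·
    · · · · · · · · ·
    · · · · · · · · ·
    · · · · · · · · ·
    · · · · · · · · ·
    · · · · · · · · ·
    · · · · · · · · ·
    · · · · · · · · ·

Final: [[2,1],[3,1],[4,1]]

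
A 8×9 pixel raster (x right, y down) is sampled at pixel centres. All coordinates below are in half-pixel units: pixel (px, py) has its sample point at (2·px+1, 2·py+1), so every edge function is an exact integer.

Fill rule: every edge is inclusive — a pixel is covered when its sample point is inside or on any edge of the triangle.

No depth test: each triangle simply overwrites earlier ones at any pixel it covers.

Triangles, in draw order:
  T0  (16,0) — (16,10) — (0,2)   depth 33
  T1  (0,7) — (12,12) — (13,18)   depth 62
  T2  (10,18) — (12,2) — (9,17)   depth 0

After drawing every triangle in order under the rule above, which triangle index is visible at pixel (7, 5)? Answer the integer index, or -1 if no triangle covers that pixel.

T0:
  2·area = 160
  edge (16, 0)→(16, 10): d=(0,10) inclusive
  edge (16, 10)→(0, 2): d=(-16,-8) inclusive
  edge (0, 2)→(16, 0): d=(16,-2) inclusive
    (4,0)@(9, 1): e=[70,88,2] → █
    (5,0)@(11, 1): e=[50,104,6] → █
    (6,0)@(13, 1): e=[30,120,10] → █
    (7,0)@(15, 1): e=[10,136,14] → █
    (1,1)@(3, 3): e=[130,8,22] → █
    (2,1)@(5, 3): e=[110,24,26] → █
    (3,1)@(7, 3): e=[90,40,30] → █
    (1,2)@(3, 5): e=[130,-24,54] → ·
    (2,2)@(5, 5): e=[110,-8,58] → ·
    (3,2)@(7, 5): e=[90,8,62] → █
    (3,3)@(7, 7): e=[90,-24,94] → ·
    (4,3)@(9, 7): e=[70,-8,98] → ·
  covered (20 px):
    · · · · █ █ █ █
    · █ █ █ █ █ █ █
    · · · █ █ █ █ █
    · · · · · █ █ █
    · · · · · · · █
    · · · · · · · ·
    · · · · · · · ·
    · · · · · · · ·
    · · · · · · · ·
T1:
  2·area = 67
  edge (0, 7)→(12, 12): d=(12,5) inclusive
  edge (12, 12)→(13, 18): d=(1,6) inclusive
  edge (13, 18)→(0, 7): d=(-13,-11) inclusive
    (1,4)@(3, 9): e=[9,51,7] → █
    (2,4)@(5, 9): e=[-1,39,29] → ·
    (1,5)@(3, 11): e=[33,53,-19] → ·
    (2,5)@(5, 11): e=[23,41,3] → █
    (3,5)@(7, 11): e=[13,29,25] → █
    (4,5)@(9, 11): e=[3,17,47] → █
    (5,5)@(11, 11): e=[-7,5,69] → ·
    (2,6)@(5, 13): e=[47,43,-23] → ·
    (3,6)@(7, 13): e=[37,31,-1] → ·
    (4,6)@(9, 13): e=[27,19,21] → █
    (5,6)@(11, 13): e=[17,7,43] → █
    (6,6)@(13, 13): e=[7,-5,65] → ·
  covered (7 px):
    · · · · · · · ·
    · · · · · · · ·
    · · · · · · · ·
    · · · · · · · ·
    · █ · · · · · ·
    · · █ █ █ · · ·
    · · · · █ █ · ·
    · · · · · █ · ·
    · · · · · · · ·
T2:
  2·area = 18  (B↔C swapped to make it positive)
  edge (10, 18)→(9, 17): d=(-1,-1) inclusive
  edge (9, 17)→(12, 2): d=(3,-15) inclusive
  edge (12, 2)→(10, 18): d=(-2,16) inclusive
    (5,3)@(11, 7): e=[12,0,6] → █  [on edge]
    (6,3)@(13, 7): e=[14,30,-26] → ·
    (0,4)@(1, 9): e=[0,-144,162] → ·  [on edge]
    (5,4)@(11, 9): e=[10,6,2] → █
    (6,4)@(13, 9): e=[12,36,-30] → ·
    (1,5)@(3, 11): e=[0,-108,126] → ·  [on edge]
    (5,5)@(11, 11): e=[8,12,-2] → ·
    (2,6)@(5, 13): e=[0,-72,90] → ·  [on edge]
    (3,7)@(7, 15): e=[0,-36,54] → ·  [on edge]
    (4,8)@(9, 17): e=[0,0,18] → █  [on edge]
    (5,8)@(11, 17): e=[2,30,-14] → ·
  covered (3 px):
    · · · · · · · ·
    · · · · · · · ·
    · · · · · · · ·
    · · · · · █ · ·
    · · · · · █ · ·
    · · · · · · · ·
    · · · · · · · ·
    · · · · · · · ·
    · · · · █ · · ·

Z-buffer (winner per pixel, '.' = empty):
  . . . . 0 0 0 0
  . 0 0 0 0 0 0 0
  . . . 0 0 0 0 0
  . . . . . 2 0 0
  . 1 . . . 2 . 0
  . . 1 1 1 . . .
  . . . . 1 1 . .
  . . . . . 1 . .
  . . . . 2 . . .

Result: -1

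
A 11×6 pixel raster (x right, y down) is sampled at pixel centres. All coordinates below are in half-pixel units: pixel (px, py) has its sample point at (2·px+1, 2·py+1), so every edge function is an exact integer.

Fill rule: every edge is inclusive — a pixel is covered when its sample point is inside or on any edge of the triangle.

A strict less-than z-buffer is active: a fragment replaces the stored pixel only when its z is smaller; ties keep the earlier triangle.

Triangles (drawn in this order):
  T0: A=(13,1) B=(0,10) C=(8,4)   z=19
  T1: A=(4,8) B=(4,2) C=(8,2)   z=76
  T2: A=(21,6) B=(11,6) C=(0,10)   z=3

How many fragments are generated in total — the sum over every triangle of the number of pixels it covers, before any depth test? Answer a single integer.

T0:
  2·area = 6
  edge (13, 1)→(0, 10): d=(-13,9) inclusive
  edge (0, 10)→(8, 4): d=(8,-6) inclusive
  edge (8, 4)→(13, 1): d=(5,-3) inclusive
    (6,0)@(13, 1): e=[0,6,0] → #  [on edge]
    (7,0)@(15, 1): e=[-18,18,6] → ·
    (6,1)@(13, 3): e=[-26,22,10] → ·
    (3,2)@(7, 5): e=[2,2,2] → #
    (4,2)@(9, 5): e=[-16,14,8] → ·
    (1,3)@(3, 7): e=[12,-6,0] → ·  [on edge]
    (3,3)@(7, 7): e=[-24,18,12] → ·
  covered (2 px):
    · · · · · · # · · · ·
    · · · · · · · · · · ·
    · · · # · · · · · · ·
    · · · · · · · · · · ·
    · · · · · · · · · · ·
    · · · · · · · · · · ·
T1:
  2·area = 24
  edge (4, 8)→(4, 2): d=(0,-6) inclusive
  edge (4, 2)→(8, 2): d=(4,0) inclusive
  edge (8, 2)→(4, 8): d=(-4,6) inclusive
    (2,1)@(5, 3): e=[6,4,14] → #
    (3,1)@(7, 3): e=[18,4,2] → #
    (4,1)@(9, 3): e=[30,4,-10] → ·
    (2,2)@(5, 5): e=[6,12,6] → #
    (3,2)@(7, 5): e=[18,12,-6] → ·
    (2,3)@(5, 7): e=[6,20,-2] → ·
  covered (3 px):
    · · · · · · · · · · ·
    · · # # · · · · · · ·
    · · # · · · · · · · ·
    · · · · · · · · · · ·
    · · · · · · · · · · ·
    · · · · · · · · · · ·
T2:
  2·area = 40  (B↔C swapped to make it positive)
  edge (21, 6)→(0, 10): d=(-21,4) inclusive
  edge (0, 10)→(11, 6): d=(11,-4) inclusive
  edge (11, 6)→(21, 6): d=(10,0) inclusive
    (4,3)@(9, 7): e=[27,3,10] → #
    (5,3)@(11, 7): e=[19,11,10] → #
    (6,3)@(13, 7): e=[11,19,10] → #
    (7,3)@(15, 7): e=[3,27,10] → #
    (8,3)@(17, 7): e=[-5,35,10] → ·
    (1,4)@(3, 9): e=[9,1,30] → #
    (2,4)@(5, 9): e=[1,9,30] → #
    (3,4)@(7, 9): e=[-7,17,30] → ·
    (4,4)@(9, 9): e=[-15,25,30] → ·
    (5,4)@(11, 9): e=[-23,33,30] → ·
    (6,4)@(13, 9): e=[-31,41,30] → ·
    (7,4)@(15, 9): e=[-39,49,30] → ·
  covered (6 px):
    · · · · · · · · · · ·
    · · · · · · · · · · ·
    · · · · · · · · · · ·
    · · · · # # # # · · ·
    · # # · · · · · · · ·
    · · · · · · · · · · ·

Result: 11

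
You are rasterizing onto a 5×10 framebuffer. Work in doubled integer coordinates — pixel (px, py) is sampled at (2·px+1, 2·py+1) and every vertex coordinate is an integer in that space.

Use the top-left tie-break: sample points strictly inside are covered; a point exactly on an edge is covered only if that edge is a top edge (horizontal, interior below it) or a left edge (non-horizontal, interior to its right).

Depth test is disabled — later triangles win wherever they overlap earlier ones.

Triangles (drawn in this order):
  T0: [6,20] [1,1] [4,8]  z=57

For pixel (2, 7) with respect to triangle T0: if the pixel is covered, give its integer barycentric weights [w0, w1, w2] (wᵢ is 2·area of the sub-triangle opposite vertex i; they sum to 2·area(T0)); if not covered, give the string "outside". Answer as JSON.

T0:
  2·area = 22
  edge (6, 20)→(1, 1): d=(-5,-19) top-left  bias=+0
  edge (1, 1)→(4, 8): d=(3,7) right/bottom  bias=-1
  edge (4, 8)→(6, 20): d=(2,12) right/bottom  bias=-1
    (0,0)@(1, 1): e=[0,0,22] → ·  [on edge]
    (1,3)@(3, 7): e=[8,4,10] → █
    (2,3)@(5, 7): e=[46,-10,-14] → ·
    (1,4)@(3, 9): e=[-2,10,14] → ·
    (2,7)@(5, 15): e=[6,14,2] → █
    (3,7)@(7, 15): e=[44,0,-22] → ·  [on edge]
    (2,8)@(5, 17): e=[-4,20,6] → ·
  covered (2 px):
    · · · · ·
    · · · · ·
    · · · · ·
    · █ · · ·
    · · · · ·
    · · · · ·
    · · · · ·
    · · █ · ·
    · · · · ·
    · · · · ·

Answer: [14,2,6]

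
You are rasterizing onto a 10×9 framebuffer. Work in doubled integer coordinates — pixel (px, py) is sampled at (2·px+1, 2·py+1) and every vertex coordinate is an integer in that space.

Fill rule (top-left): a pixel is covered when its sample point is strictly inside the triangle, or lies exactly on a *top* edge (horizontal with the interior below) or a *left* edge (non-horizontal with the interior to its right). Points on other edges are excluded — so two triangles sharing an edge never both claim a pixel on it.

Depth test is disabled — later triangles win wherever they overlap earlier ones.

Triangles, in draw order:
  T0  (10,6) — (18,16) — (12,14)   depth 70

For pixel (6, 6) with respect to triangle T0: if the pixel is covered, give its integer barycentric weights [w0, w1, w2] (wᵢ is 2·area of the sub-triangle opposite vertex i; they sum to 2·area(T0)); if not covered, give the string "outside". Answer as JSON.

T0:
  2·area = 44
  edge (10, 6)→(18, 16): d=(8,10) right/bottom  bias=-1
  edge (18, 16)→(12, 14): d=(-6,-2) top-left  bias=+0
  edge (12, 14)→(10, 6): d=(-2,-8) top-left  bias=+0
    (5,4)@(11, 9): e=[14,28,2] → █
    (6,4)@(13, 9): e=[-6,32,18] → ·
    (1,5)@(3, 11): e=[110,0,-66] → ·  [on edge]
    (5,5)@(11, 11): e=[30,16,-2] → ·
    (6,5)@(13, 11): e=[10,20,14] → █
    (7,5)@(15, 11): e=[-10,24,30] → ·
    (4,6)@(9, 13): e=[66,0,-22] → ·  [on edge]
    (6,6)@(13, 13): e=[26,8,10] → █
    (7,6)@(15, 13): e=[6,12,26] → █
    (8,6)@(17, 13): e=[-14,16,42] → ·
    (6,7)@(13, 15): e=[42,-4,6] → ·
    (7,7)@(15, 15): e=[22,0,22] → █  [on edge]
  covered (6 px):
    · · · · · · · · · ·
    · · · · · · · · · ·
    · · · · · · · · · ·
    · · · · · · · · · ·
    · · · · · █ · · · ·
    · · · · · · █ · · ·
    · · · · · · █ █ · ·
    · · · · · · · █ █ ·
    · · · · · · · · · ·

Answer: [8,10,26]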